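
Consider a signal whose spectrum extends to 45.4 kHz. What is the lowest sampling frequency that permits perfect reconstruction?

90.8 kHz

Nyquist rate = 2 × 45.4 kHz = 90.8 kHz.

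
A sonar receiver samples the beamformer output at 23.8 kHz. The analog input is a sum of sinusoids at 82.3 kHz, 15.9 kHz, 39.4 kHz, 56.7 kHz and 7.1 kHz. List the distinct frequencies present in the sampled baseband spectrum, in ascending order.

fs/2 = 11.9 kHz.
82.3 kHz mod fs = 10.9 kHz.
10.9 kHz ≤ fs/2 = 11.9 kHz, appears at 10.9 kHz.
15.9 kHz > fs/2 = 11.9 kHz, folds to fs − 15.9 kHz = 7.9 kHz.
39.4 kHz mod fs = 15.6 kHz.
15.6 kHz > fs/2 = 11.9 kHz, folds to fs − 15.6 kHz = 8.2 kHz.
56.7 kHz mod fs = 9.1 kHz.
9.1 kHz ≤ fs/2 = 11.9 kHz, appears at 9.1 kHz.
7.1 kHz ≤ fs/2 = 11.9 kHz, passes unchanged.
Distinct values: {7.1 kHz, 7.9 kHz, 8.2 kHz, 9.1 kHz, 10.9 kHz}.

7.1 kHz, 7.9 kHz, 8.2 kHz, 9.1 kHz, 10.9 kHz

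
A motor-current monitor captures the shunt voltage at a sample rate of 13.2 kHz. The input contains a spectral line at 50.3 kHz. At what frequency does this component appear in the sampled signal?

2.5 kHz

50.3 kHz mod fs = 10.7 kHz.
10.7 kHz > fs/2 = 6.6 kHz, folds to fs − 10.7 kHz = 2.5 kHz.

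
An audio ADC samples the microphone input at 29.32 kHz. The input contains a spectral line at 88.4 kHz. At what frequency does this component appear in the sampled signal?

88.4 kHz mod fs = 0.44 kHz.
0.44 kHz ≤ fs/2 = 14.66 kHz, appears at 0.44 kHz.

0.44 kHz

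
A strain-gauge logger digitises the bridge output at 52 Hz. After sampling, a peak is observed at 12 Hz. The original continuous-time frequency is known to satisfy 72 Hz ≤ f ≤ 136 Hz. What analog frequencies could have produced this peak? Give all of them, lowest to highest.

92 Hz, 116 Hz

Frequencies that alias to 12 Hz are k·fs ± 12 Hz for integer k ≥ 0.
k=0: 12 Hz.
k=1: 40 Hz, 64 Hz.
k=2: 92 Hz, 116 Hz.
k=3: 144 Hz, 168 Hz.
Within [72 Hz, 136 Hz]: 92 Hz, 116 Hz.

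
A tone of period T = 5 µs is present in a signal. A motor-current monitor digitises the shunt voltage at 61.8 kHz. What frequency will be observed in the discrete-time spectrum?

T = 5 µs → f = 1/T = 200 kHz.
200 kHz mod fs = 14.6 kHz.
14.6 kHz ≤ fs/2 = 30.9 kHz, appears at 14.6 kHz.

14.6 kHz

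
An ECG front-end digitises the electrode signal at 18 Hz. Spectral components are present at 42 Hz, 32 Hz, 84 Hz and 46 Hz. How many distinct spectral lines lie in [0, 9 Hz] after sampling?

fs/2 = 9 Hz.
42 Hz mod fs = 6 Hz.
6 Hz ≤ fs/2 = 9 Hz, appears at 6 Hz.
32 Hz mod fs = 14 Hz.
14 Hz > fs/2 = 9 Hz, folds to fs − 14 Hz = 4 Hz.
84 Hz mod fs = 12 Hz.
12 Hz > fs/2 = 9 Hz, folds to fs − 12 Hz = 6 Hz.
46 Hz mod fs = 10 Hz.
10 Hz > fs/2 = 9 Hz, folds to fs − 10 Hz = 8 Hz.
Distinct values: {4 Hz, 6 Hz, 8 Hz} → 3.

3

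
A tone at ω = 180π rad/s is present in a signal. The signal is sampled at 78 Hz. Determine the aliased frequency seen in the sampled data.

ω = 180π rad/s → f = ω/(2π) = 90 Hz.
90 Hz mod fs = 12 Hz.
12 Hz ≤ fs/2 = 39 Hz, appears at 12 Hz.

12 Hz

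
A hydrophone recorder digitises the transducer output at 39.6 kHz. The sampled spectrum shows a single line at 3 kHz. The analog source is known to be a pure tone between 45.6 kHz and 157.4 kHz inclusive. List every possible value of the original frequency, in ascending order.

76.2 kHz, 82.2 kHz, 115.8 kHz, 121.8 kHz, 155.4 kHz

Frequencies that alias to 3 kHz are k·fs ± 3 kHz for integer k ≥ 0.
k=0: 3 kHz.
k=1: 36.6 kHz, 42.6 kHz.
k=2: 76.2 kHz, 82.2 kHz.
k=3: 115.8 kHz, 121.8 kHz.
k=4: 155.4 kHz, 161.4 kHz.
k=5: 195 kHz, 201 kHz.
Within [45.6 kHz, 157.4 kHz]: 76.2 kHz, 82.2 kHz, 115.8 kHz, 121.8 kHz, 155.4 kHz.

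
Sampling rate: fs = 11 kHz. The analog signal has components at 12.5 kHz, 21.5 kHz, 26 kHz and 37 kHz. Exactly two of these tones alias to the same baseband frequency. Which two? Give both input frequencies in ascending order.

fs/2 = 5.5 kHz.
12.5 kHz mod fs = 1.5 kHz.
1.5 kHz ≤ fs/2 = 5.5 kHz, appears at 1.5 kHz.
21.5 kHz mod fs = 10.5 kHz.
10.5 kHz > fs/2 = 5.5 kHz, folds to fs − 10.5 kHz = 0.5 kHz.
26 kHz mod fs = 4 kHz.
4 kHz ≤ fs/2 = 5.5 kHz, appears at 4 kHz.
37 kHz mod fs = 4 kHz.
4 kHz ≤ fs/2 = 5.5 kHz, appears at 4 kHz.
26 kHz and 37 kHz both map to 4 kHz.

26 kHz, 37 kHz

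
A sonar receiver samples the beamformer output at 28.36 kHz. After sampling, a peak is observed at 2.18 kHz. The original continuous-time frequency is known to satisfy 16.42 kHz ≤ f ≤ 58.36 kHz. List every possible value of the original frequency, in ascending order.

26.18 kHz, 30.54 kHz, 54.54 kHz

Frequencies that alias to 2.18 kHz are k·fs ± 2.18 kHz for integer k ≥ 0.
k=0: 2.18 kHz.
k=1: 26.18 kHz, 30.54 kHz.
k=2: 54.54 kHz, 58.9 kHz.
k=3: 82.9 kHz, 87.26 kHz.
Within [16.42 kHz, 58.36 kHz]: 26.18 kHz, 30.54 kHz, 54.54 kHz.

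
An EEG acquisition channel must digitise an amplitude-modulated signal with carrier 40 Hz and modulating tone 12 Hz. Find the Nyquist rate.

AM sidebands sit at fc ± fm = 28 Hz and 52 Hz.
Highest-frequency component: 52 Hz.
Nyquist rate = 2 × 52 Hz = 104 Hz.

104 Hz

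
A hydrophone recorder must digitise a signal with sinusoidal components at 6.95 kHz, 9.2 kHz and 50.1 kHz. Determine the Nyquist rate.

Highest-frequency component: 50.1 kHz.
Nyquist rate = 2 × 50.1 kHz = 100.2 kHz.

100.2 kHz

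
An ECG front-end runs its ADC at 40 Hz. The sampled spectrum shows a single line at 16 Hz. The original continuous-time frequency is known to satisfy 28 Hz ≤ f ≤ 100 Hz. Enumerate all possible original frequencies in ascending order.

Frequencies that alias to 16 Hz are k·fs ± 16 Hz for integer k ≥ 0.
k=0: 16 Hz.
k=1: 24 Hz, 56 Hz.
k=2: 64 Hz, 96 Hz.
k=3: 104 Hz, 136 Hz.
Within [28 Hz, 100 Hz]: 56 Hz, 64 Hz, 96 Hz.

56 Hz, 64 Hz, 96 Hz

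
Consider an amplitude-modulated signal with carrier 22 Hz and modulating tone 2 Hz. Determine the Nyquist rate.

AM sidebands sit at fc ± fm = 20 Hz and 24 Hz.
Highest-frequency component: 24 Hz.
Nyquist rate = 2 × 24 Hz = 48 Hz.

48 Hz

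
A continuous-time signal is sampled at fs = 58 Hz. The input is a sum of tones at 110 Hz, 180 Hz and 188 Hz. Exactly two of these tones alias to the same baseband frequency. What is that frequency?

6 Hz

fs/2 = 29 Hz.
110 Hz mod fs = 52 Hz.
52 Hz > fs/2 = 29 Hz, folds to fs − 52 Hz = 6 Hz.
180 Hz mod fs = 6 Hz.
6 Hz ≤ fs/2 = 29 Hz, appears at 6 Hz.
188 Hz mod fs = 14 Hz.
14 Hz ≤ fs/2 = 29 Hz, appears at 14 Hz.
110 Hz and 180 Hz both map to 6 Hz.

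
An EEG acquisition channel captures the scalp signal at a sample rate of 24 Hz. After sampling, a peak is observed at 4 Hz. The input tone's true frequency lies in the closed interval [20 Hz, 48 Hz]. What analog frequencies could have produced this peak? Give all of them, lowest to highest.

Frequencies that alias to 4 Hz are k·fs ± 4 Hz for integer k ≥ 0.
k=0: 4 Hz.
k=1: 20 Hz, 28 Hz.
k=2: 44 Hz, 52 Hz.
k=3: 68 Hz, 76 Hz.
Within [20 Hz, 48 Hz]: 20 Hz, 28 Hz, 44 Hz.

20 Hz, 28 Hz, 44 Hz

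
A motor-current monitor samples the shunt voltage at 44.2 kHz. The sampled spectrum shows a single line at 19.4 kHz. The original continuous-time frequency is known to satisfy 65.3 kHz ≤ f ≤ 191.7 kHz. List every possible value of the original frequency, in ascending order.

Frequencies that alias to 19.4 kHz are k·fs ± 19.4 kHz for integer k ≥ 0.
k=0: 19.4 kHz.
k=1: 24.8 kHz, 63.6 kHz.
k=2: 69 kHz, 107.8 kHz.
k=3: 113.2 kHz, 152 kHz.
k=4: 157.4 kHz, 196.2 kHz.
k=5: 201.6 kHz, 240.4 kHz.
Within [65.3 kHz, 191.7 kHz]: 69 kHz, 107.8 kHz, 113.2 kHz, 152 kHz, 157.4 kHz.

69 kHz, 107.8 kHz, 113.2 kHz, 152 kHz, 157.4 kHz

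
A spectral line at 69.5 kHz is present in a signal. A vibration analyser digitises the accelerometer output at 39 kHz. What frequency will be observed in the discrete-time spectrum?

69.5 kHz mod fs = 30.5 kHz.
30.5 kHz > fs/2 = 19.5 kHz, folds to fs − 30.5 kHz = 8.5 kHz.

8.5 kHz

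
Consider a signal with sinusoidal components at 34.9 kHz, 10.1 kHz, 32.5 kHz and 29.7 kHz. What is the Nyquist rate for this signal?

69.8 kHz

Highest-frequency component: 34.9 kHz.
Nyquist rate = 2 × 34.9 kHz = 69.8 kHz.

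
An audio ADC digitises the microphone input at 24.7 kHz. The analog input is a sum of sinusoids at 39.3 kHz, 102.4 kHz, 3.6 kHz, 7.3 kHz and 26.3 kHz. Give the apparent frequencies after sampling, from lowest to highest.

fs/2 = 12.35 kHz.
39.3 kHz mod fs = 14.6 kHz.
14.6 kHz > fs/2 = 12.35 kHz, folds to fs − 14.6 kHz = 10.1 kHz.
102.4 kHz mod fs = 3.6 kHz.
3.6 kHz ≤ fs/2 = 12.35 kHz, appears at 3.6 kHz.
3.6 kHz ≤ fs/2 = 12.35 kHz, passes unchanged.
7.3 kHz ≤ fs/2 = 12.35 kHz, passes unchanged.
26.3 kHz mod fs = 1.6 kHz.
1.6 kHz ≤ fs/2 = 12.35 kHz, appears at 1.6 kHz.
Distinct values: {1.6 kHz, 3.6 kHz, 7.3 kHz, 10.1 kHz}.

1.6 kHz, 3.6 kHz, 7.3 kHz, 10.1 kHz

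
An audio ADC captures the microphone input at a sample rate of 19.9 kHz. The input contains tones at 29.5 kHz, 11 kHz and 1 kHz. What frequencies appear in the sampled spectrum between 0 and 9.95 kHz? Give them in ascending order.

fs/2 = 9.95 kHz.
29.5 kHz mod fs = 9.6 kHz.
9.6 kHz ≤ fs/2 = 9.95 kHz, appears at 9.6 kHz.
11 kHz > fs/2 = 9.95 kHz, folds to fs − 11 kHz = 8.9 kHz.
1 kHz ≤ fs/2 = 9.95 kHz, passes unchanged.
Distinct values: {1 kHz, 8.9 kHz, 9.6 kHz}.

1 kHz, 8.9 kHz, 9.6 kHz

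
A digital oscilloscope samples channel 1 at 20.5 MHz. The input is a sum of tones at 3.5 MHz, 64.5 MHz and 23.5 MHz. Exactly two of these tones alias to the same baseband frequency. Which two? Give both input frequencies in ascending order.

fs/2 = 10.25 MHz.
3.5 MHz ≤ fs/2 = 10.25 MHz, passes unchanged.
64.5 MHz mod fs = 3 MHz.
3 MHz ≤ fs/2 = 10.25 MHz, appears at 3 MHz.
23.5 MHz mod fs = 3 MHz.
3 MHz ≤ fs/2 = 10.25 MHz, appears at 3 MHz.
23.5 MHz and 64.5 MHz both map to 3 MHz.

23.5 MHz, 64.5 MHz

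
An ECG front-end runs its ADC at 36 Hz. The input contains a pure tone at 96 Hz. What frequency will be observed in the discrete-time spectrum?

96 Hz mod fs = 24 Hz.
24 Hz > fs/2 = 18 Hz, folds to fs − 24 Hz = 12 Hz.

12 Hz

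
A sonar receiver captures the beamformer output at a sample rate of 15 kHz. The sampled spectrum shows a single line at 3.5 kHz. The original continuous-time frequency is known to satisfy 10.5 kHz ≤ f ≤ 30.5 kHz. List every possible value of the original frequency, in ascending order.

Frequencies that alias to 3.5 kHz are k·fs ± 3.5 kHz for integer k ≥ 0.
k=0: 3.5 kHz.
k=1: 11.5 kHz, 18.5 kHz.
k=2: 26.5 kHz, 33.5 kHz.
k=3: 41.5 kHz, 48.5 kHz.
Within [10.5 kHz, 30.5 kHz]: 11.5 kHz, 18.5 kHz, 26.5 kHz.

11.5 kHz, 18.5 kHz, 26.5 kHz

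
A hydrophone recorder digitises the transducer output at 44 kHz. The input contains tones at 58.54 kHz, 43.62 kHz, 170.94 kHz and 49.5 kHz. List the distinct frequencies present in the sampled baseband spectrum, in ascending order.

fs/2 = 22 kHz.
58.54 kHz mod fs = 14.54 kHz.
14.54 kHz ≤ fs/2 = 22 kHz, appears at 14.54 kHz.
43.62 kHz > fs/2 = 22 kHz, folds to fs − 43.62 kHz = 0.38 kHz.
170.94 kHz mod fs = 38.94 kHz.
38.94 kHz > fs/2 = 22 kHz, folds to fs − 38.94 kHz = 5.06 kHz.
49.5 kHz mod fs = 5.5 kHz.
5.5 kHz ≤ fs/2 = 22 kHz, appears at 5.5 kHz.
Distinct values: {0.38 kHz, 5.06 kHz, 5.5 kHz, 14.54 kHz}.

0.38 kHz, 5.06 kHz, 5.5 kHz, 14.54 kHz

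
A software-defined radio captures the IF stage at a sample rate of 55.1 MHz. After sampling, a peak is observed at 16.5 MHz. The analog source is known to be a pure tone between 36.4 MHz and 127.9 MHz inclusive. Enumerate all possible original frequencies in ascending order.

Frequencies that alias to 16.5 MHz are k·fs ± 16.5 MHz for integer k ≥ 0.
k=0: 16.5 MHz.
k=1: 38.6 MHz, 71.6 MHz.
k=2: 93.7 MHz, 126.7 MHz.
k=3: 148.8 MHz, 181.8 MHz.
Within [36.4 MHz, 127.9 MHz]: 38.6 MHz, 71.6 MHz, 93.7 MHz, 126.7 MHz.

38.6 MHz, 71.6 MHz, 93.7 MHz, 126.7 MHz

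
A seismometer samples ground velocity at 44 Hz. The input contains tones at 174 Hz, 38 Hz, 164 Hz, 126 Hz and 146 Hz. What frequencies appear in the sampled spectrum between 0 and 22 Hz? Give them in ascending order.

fs/2 = 22 Hz.
174 Hz mod fs = 42 Hz.
42 Hz > fs/2 = 22 Hz, folds to fs − 42 Hz = 2 Hz.
38 Hz > fs/2 = 22 Hz, folds to fs − 38 Hz = 6 Hz.
164 Hz mod fs = 32 Hz.
32 Hz > fs/2 = 22 Hz, folds to fs − 32 Hz = 12 Hz.
126 Hz mod fs = 38 Hz.
38 Hz > fs/2 = 22 Hz, folds to fs − 38 Hz = 6 Hz.
146 Hz mod fs = 14 Hz.
14 Hz ≤ fs/2 = 22 Hz, appears at 14 Hz.
Distinct values: {2 Hz, 6 Hz, 12 Hz, 14 Hz}.

2 Hz, 6 Hz, 12 Hz, 14 Hz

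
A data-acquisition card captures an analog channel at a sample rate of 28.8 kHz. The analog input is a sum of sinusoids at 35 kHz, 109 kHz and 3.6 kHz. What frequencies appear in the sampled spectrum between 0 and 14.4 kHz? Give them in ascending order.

fs/2 = 14.4 kHz.
35 kHz mod fs = 6.2 kHz.
6.2 kHz ≤ fs/2 = 14.4 kHz, appears at 6.2 kHz.
109 kHz mod fs = 22.6 kHz.
22.6 kHz > fs/2 = 14.4 kHz, folds to fs − 22.6 kHz = 6.2 kHz.
3.6 kHz ≤ fs/2 = 14.4 kHz, passes unchanged.
Distinct values: {3.6 kHz, 6.2 kHz}.

3.6 kHz, 6.2 kHz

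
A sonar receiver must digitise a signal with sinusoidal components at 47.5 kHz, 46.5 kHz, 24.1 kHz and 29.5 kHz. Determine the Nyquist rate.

95 kHz

Highest-frequency component: 47.5 kHz.
Nyquist rate = 2 × 47.5 kHz = 95 kHz.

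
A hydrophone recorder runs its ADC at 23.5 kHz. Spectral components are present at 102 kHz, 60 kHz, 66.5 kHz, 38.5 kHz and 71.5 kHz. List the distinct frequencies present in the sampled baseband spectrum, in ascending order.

1 kHz, 4 kHz, 8 kHz, 8.5 kHz, 10.5 kHz

fs/2 = 11.75 kHz.
102 kHz mod fs = 8 kHz.
8 kHz ≤ fs/2 = 11.75 kHz, appears at 8 kHz.
60 kHz mod fs = 13 kHz.
13 kHz > fs/2 = 11.75 kHz, folds to fs − 13 kHz = 10.5 kHz.
66.5 kHz mod fs = 19.5 kHz.
19.5 kHz > fs/2 = 11.75 kHz, folds to fs − 19.5 kHz = 4 kHz.
38.5 kHz mod fs = 15 kHz.
15 kHz > fs/2 = 11.75 kHz, folds to fs − 15 kHz = 8.5 kHz.
71.5 kHz mod fs = 1 kHz.
1 kHz ≤ fs/2 = 11.75 kHz, appears at 1 kHz.
Distinct values: {1 kHz, 4 kHz, 8 kHz, 8.5 kHz, 10.5 kHz}.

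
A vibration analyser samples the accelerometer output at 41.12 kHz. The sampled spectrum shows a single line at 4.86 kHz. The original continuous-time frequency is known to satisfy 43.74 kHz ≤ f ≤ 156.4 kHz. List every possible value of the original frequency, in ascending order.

45.98 kHz, 77.38 kHz, 87.1 kHz, 118.5 kHz, 128.22 kHz

Frequencies that alias to 4.86 kHz are k·fs ± 4.86 kHz for integer k ≥ 0.
k=0: 4.86 kHz.
k=1: 36.26 kHz, 45.98 kHz.
k=2: 77.38 kHz, 87.1 kHz.
k=3: 118.5 kHz, 128.22 kHz.
k=4: 159.62 kHz, 169.34 kHz.
Within [43.74 kHz, 156.4 kHz]: 45.98 kHz, 77.38 kHz, 87.1 kHz, 118.5 kHz, 128.22 kHz.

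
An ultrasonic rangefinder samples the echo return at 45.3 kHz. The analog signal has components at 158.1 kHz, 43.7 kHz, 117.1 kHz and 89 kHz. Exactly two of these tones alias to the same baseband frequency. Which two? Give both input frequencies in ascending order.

43.7 kHz, 89 kHz

fs/2 = 22.65 kHz.
158.1 kHz mod fs = 22.2 kHz.
22.2 kHz ≤ fs/2 = 22.65 kHz, appears at 22.2 kHz.
43.7 kHz > fs/2 = 22.65 kHz, folds to fs − 43.7 kHz = 1.6 kHz.
117.1 kHz mod fs = 26.5 kHz.
26.5 kHz > fs/2 = 22.65 kHz, folds to fs − 26.5 kHz = 18.8 kHz.
89 kHz mod fs = 43.7 kHz.
43.7 kHz > fs/2 = 22.65 kHz, folds to fs − 43.7 kHz = 1.6 kHz.
43.7 kHz and 89 kHz both map to 1.6 kHz.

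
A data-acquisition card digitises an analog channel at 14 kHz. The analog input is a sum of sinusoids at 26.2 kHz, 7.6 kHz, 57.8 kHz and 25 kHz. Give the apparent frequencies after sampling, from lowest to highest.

1.8 kHz, 3 kHz, 6.4 kHz

fs/2 = 7 kHz.
26.2 kHz mod fs = 12.2 kHz.
12.2 kHz > fs/2 = 7 kHz, folds to fs − 12.2 kHz = 1.8 kHz.
7.6 kHz > fs/2 = 7 kHz, folds to fs − 7.6 kHz = 6.4 kHz.
57.8 kHz mod fs = 1.8 kHz.
1.8 kHz ≤ fs/2 = 7 kHz, appears at 1.8 kHz.
25 kHz mod fs = 11 kHz.
11 kHz > fs/2 = 7 kHz, folds to fs − 11 kHz = 3 kHz.
Distinct values: {1.8 kHz, 3 kHz, 6.4 kHz}.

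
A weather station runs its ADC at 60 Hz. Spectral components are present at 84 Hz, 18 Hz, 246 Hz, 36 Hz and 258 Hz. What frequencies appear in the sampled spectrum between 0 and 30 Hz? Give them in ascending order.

6 Hz, 18 Hz, 24 Hz

fs/2 = 30 Hz.
84 Hz mod fs = 24 Hz.
24 Hz ≤ fs/2 = 30 Hz, appears at 24 Hz.
18 Hz ≤ fs/2 = 30 Hz, passes unchanged.
246 Hz mod fs = 6 Hz.
6 Hz ≤ fs/2 = 30 Hz, appears at 6 Hz.
36 Hz > fs/2 = 30 Hz, folds to fs − 36 Hz = 24 Hz.
258 Hz mod fs = 18 Hz.
18 Hz ≤ fs/2 = 30 Hz, appears at 18 Hz.
Distinct values: {6 Hz, 18 Hz, 24 Hz}.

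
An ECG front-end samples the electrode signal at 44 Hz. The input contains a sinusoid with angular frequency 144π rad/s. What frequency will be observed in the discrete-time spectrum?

16 Hz

ω = 144π rad/s → f = ω/(2π) = 72 Hz.
72 Hz mod fs = 28 Hz.
28 Hz > fs/2 = 22 Hz, folds to fs − 28 Hz = 16 Hz.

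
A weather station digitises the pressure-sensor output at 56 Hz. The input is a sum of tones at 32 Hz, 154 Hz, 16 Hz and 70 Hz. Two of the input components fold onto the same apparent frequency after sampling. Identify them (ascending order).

70 Hz, 154 Hz

fs/2 = 28 Hz.
32 Hz > fs/2 = 28 Hz, folds to fs − 32 Hz = 24 Hz.
154 Hz mod fs = 42 Hz.
42 Hz > fs/2 = 28 Hz, folds to fs − 42 Hz = 14 Hz.
16 Hz ≤ fs/2 = 28 Hz, passes unchanged.
70 Hz mod fs = 14 Hz.
14 Hz ≤ fs/2 = 28 Hz, appears at 14 Hz.
70 Hz and 154 Hz both map to 14 Hz.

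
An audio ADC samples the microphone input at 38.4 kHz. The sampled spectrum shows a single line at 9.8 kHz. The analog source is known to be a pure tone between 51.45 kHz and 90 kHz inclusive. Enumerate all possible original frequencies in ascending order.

Frequencies that alias to 9.8 kHz are k·fs ± 9.8 kHz for integer k ≥ 0.
k=0: 9.8 kHz.
k=1: 28.6 kHz, 48.2 kHz.
k=2: 67 kHz, 86.6 kHz.
k=3: 105.4 kHz, 125 kHz.
Within [51.45 kHz, 90 kHz]: 67 kHz, 86.6 kHz.

67 kHz, 86.6 kHz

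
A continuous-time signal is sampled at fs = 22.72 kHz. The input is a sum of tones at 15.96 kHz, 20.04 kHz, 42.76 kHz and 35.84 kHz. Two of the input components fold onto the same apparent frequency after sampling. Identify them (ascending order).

20.04 kHz, 42.76 kHz

fs/2 = 11.36 kHz.
15.96 kHz > fs/2 = 11.36 kHz, folds to fs − 15.96 kHz = 6.76 kHz.
20.04 kHz > fs/2 = 11.36 kHz, folds to fs − 20.04 kHz = 2.68 kHz.
42.76 kHz mod fs = 20.04 kHz.
20.04 kHz > fs/2 = 11.36 kHz, folds to fs − 20.04 kHz = 2.68 kHz.
35.84 kHz mod fs = 13.12 kHz.
13.12 kHz > fs/2 = 11.36 kHz, folds to fs − 13.12 kHz = 9.6 kHz.
20.04 kHz and 42.76 kHz both map to 2.68 kHz.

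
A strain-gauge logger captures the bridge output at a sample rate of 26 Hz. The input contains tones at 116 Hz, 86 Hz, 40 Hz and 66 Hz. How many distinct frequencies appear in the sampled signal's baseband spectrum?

2

fs/2 = 13 Hz.
116 Hz mod fs = 12 Hz.
12 Hz ≤ fs/2 = 13 Hz, appears at 12 Hz.
86 Hz mod fs = 8 Hz.
8 Hz ≤ fs/2 = 13 Hz, appears at 8 Hz.
40 Hz mod fs = 14 Hz.
14 Hz > fs/2 = 13 Hz, folds to fs − 14 Hz = 12 Hz.
66 Hz mod fs = 14 Hz.
14 Hz > fs/2 = 13 Hz, folds to fs − 14 Hz = 12 Hz.
Distinct values: {8 Hz, 12 Hz} → 2.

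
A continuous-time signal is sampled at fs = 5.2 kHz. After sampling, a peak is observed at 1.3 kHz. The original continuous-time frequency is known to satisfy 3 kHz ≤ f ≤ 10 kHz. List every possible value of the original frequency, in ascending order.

Frequencies that alias to 1.3 kHz are k·fs ± 1.3 kHz for integer k ≥ 0.
k=0: 1.3 kHz.
k=1: 3.9 kHz, 6.5 kHz.
k=2: 9.1 kHz, 11.7 kHz.
k=3: 14.3 kHz, 16.9 kHz.
Within [3 kHz, 10 kHz]: 3.9 kHz, 6.5 kHz, 9.1 kHz.

3.9 kHz, 6.5 kHz, 9.1 kHz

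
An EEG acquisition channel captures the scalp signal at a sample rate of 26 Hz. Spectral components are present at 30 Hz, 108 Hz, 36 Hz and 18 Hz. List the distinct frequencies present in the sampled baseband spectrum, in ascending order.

fs/2 = 13 Hz.
30 Hz mod fs = 4 Hz.
4 Hz ≤ fs/2 = 13 Hz, appears at 4 Hz.
108 Hz mod fs = 4 Hz.
4 Hz ≤ fs/2 = 13 Hz, appears at 4 Hz.
36 Hz mod fs = 10 Hz.
10 Hz ≤ fs/2 = 13 Hz, appears at 10 Hz.
18 Hz > fs/2 = 13 Hz, folds to fs − 18 Hz = 8 Hz.
Distinct values: {4 Hz, 8 Hz, 10 Hz}.

4 Hz, 8 Hz, 10 Hz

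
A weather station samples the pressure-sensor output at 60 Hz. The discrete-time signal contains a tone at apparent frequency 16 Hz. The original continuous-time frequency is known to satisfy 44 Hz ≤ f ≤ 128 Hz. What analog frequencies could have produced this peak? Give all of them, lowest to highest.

Frequencies that alias to 16 Hz are k·fs ± 16 Hz for integer k ≥ 0.
k=0: 16 Hz.
k=1: 44 Hz, 76 Hz.
k=2: 104 Hz, 136 Hz.
k=3: 164 Hz, 196 Hz.
Within [44 Hz, 128 Hz]: 44 Hz, 76 Hz, 104 Hz.

44 Hz, 76 Hz, 104 Hz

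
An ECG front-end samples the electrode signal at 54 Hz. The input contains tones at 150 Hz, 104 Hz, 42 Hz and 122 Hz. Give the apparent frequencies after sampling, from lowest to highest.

fs/2 = 27 Hz.
150 Hz mod fs = 42 Hz.
42 Hz > fs/2 = 27 Hz, folds to fs − 42 Hz = 12 Hz.
104 Hz mod fs = 50 Hz.
50 Hz > fs/2 = 27 Hz, folds to fs − 50 Hz = 4 Hz.
42 Hz > fs/2 = 27 Hz, folds to fs − 42 Hz = 12 Hz.
122 Hz mod fs = 14 Hz.
14 Hz ≤ fs/2 = 27 Hz, appears at 14 Hz.
Distinct values: {4 Hz, 12 Hz, 14 Hz}.

4 Hz, 12 Hz, 14 Hz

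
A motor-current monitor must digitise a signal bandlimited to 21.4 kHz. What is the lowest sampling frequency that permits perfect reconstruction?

Nyquist rate = 2 × 21.4 kHz = 42.8 kHz.

42.8 kHz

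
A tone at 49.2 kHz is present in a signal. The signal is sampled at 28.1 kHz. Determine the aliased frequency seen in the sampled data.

7 kHz

49.2 kHz mod fs = 21.1 kHz.
21.1 kHz > fs/2 = 14.05 kHz, folds to fs − 21.1 kHz = 7 kHz.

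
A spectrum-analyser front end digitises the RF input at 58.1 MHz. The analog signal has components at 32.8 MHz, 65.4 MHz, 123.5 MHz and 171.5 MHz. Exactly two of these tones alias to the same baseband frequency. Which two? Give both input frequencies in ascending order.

fs/2 = 29.05 MHz.
32.8 MHz > fs/2 = 29.05 MHz, folds to fs − 32.8 MHz = 25.3 MHz.
65.4 MHz mod fs = 7.3 MHz.
7.3 MHz ≤ fs/2 = 29.05 MHz, appears at 7.3 MHz.
123.5 MHz mod fs = 7.3 MHz.
7.3 MHz ≤ fs/2 = 29.05 MHz, appears at 7.3 MHz.
171.5 MHz mod fs = 55.3 MHz.
55.3 MHz > fs/2 = 29.05 MHz, folds to fs − 55.3 MHz = 2.8 MHz.
65.4 MHz and 123.5 MHz both map to 7.3 MHz.

65.4 MHz, 123.5 MHz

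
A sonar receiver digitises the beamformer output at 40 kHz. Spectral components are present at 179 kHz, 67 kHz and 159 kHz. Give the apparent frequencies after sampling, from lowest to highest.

fs/2 = 20 kHz.
179 kHz mod fs = 19 kHz.
19 kHz ≤ fs/2 = 20 kHz, appears at 19 kHz.
67 kHz mod fs = 27 kHz.
27 kHz > fs/2 = 20 kHz, folds to fs − 27 kHz = 13 kHz.
159 kHz mod fs = 39 kHz.
39 kHz > fs/2 = 20 kHz, folds to fs − 39 kHz = 1 kHz.
Distinct values: {1 kHz, 13 kHz, 19 kHz}.

1 kHz, 13 kHz, 19 kHz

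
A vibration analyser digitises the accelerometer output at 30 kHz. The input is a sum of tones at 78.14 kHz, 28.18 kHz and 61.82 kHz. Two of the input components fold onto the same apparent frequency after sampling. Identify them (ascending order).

fs/2 = 15 kHz.
78.14 kHz mod fs = 18.14 kHz.
18.14 kHz > fs/2 = 15 kHz, folds to fs − 18.14 kHz = 11.86 kHz.
28.18 kHz > fs/2 = 15 kHz, folds to fs − 28.18 kHz = 1.82 kHz.
61.82 kHz mod fs = 1.82 kHz.
1.82 kHz ≤ fs/2 = 15 kHz, appears at 1.82 kHz.
28.18 kHz and 61.82 kHz both map to 1.82 kHz.

28.18 kHz, 61.82 kHz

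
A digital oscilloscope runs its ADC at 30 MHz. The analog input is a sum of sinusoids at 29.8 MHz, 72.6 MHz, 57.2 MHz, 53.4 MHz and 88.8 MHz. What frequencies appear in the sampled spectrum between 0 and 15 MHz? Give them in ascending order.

fs/2 = 15 MHz.
29.8 MHz > fs/2 = 15 MHz, folds to fs − 29.8 MHz = 0.2 MHz.
72.6 MHz mod fs = 12.6 MHz.
12.6 MHz ≤ fs/2 = 15 MHz, appears at 12.6 MHz.
57.2 MHz mod fs = 27.2 MHz.
27.2 MHz > fs/2 = 15 MHz, folds to fs − 27.2 MHz = 2.8 MHz.
53.4 MHz mod fs = 23.4 MHz.
23.4 MHz > fs/2 = 15 MHz, folds to fs − 23.4 MHz = 6.6 MHz.
88.8 MHz mod fs = 28.8 MHz.
28.8 MHz > fs/2 = 15 MHz, folds to fs − 28.8 MHz = 1.2 MHz.
Distinct values: {0.2 MHz, 1.2 MHz, 2.8 MHz, 6.6 MHz, 12.6 MHz}.

0.2 MHz, 1.2 MHz, 2.8 MHz, 6.6 MHz, 12.6 MHz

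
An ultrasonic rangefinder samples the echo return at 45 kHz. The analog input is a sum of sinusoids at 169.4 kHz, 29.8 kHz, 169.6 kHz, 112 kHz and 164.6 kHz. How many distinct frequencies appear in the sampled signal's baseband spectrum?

fs/2 = 22.5 kHz.
169.4 kHz mod fs = 34.4 kHz.
34.4 kHz > fs/2 = 22.5 kHz, folds to fs − 34.4 kHz = 10.6 kHz.
29.8 kHz > fs/2 = 22.5 kHz, folds to fs − 29.8 kHz = 15.2 kHz.
169.6 kHz mod fs = 34.6 kHz.
34.6 kHz > fs/2 = 22.5 kHz, folds to fs − 34.6 kHz = 10.4 kHz.
112 kHz mod fs = 22 kHz.
22 kHz ≤ fs/2 = 22.5 kHz, appears at 22 kHz.
164.6 kHz mod fs = 29.6 kHz.
29.6 kHz > fs/2 = 22.5 kHz, folds to fs − 29.6 kHz = 15.4 kHz.
Distinct values: {10.4 kHz, 10.6 kHz, 15.2 kHz, 15.4 kHz, 22 kHz} → 5.

5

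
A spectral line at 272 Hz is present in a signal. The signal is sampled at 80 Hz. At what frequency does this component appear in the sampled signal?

272 Hz mod fs = 32 Hz.
32 Hz ≤ fs/2 = 40 Hz, appears at 32 Hz.

32 Hz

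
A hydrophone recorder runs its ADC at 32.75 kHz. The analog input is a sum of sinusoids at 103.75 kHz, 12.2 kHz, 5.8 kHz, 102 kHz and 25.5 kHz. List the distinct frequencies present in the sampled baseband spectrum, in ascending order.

3.75 kHz, 5.5 kHz, 5.8 kHz, 7.25 kHz, 12.2 kHz

fs/2 = 16.375 kHz.
103.75 kHz mod fs = 5.5 kHz.
5.5 kHz ≤ fs/2 = 16.375 kHz, appears at 5.5 kHz.
12.2 kHz ≤ fs/2 = 16.375 kHz, passes unchanged.
5.8 kHz ≤ fs/2 = 16.375 kHz, passes unchanged.
102 kHz mod fs = 3.75 kHz.
3.75 kHz ≤ fs/2 = 16.375 kHz, appears at 3.75 kHz.
25.5 kHz > fs/2 = 16.375 kHz, folds to fs − 25.5 kHz = 7.25 kHz.
Distinct values: {3.75 kHz, 5.5 kHz, 5.8 kHz, 7.25 kHz, 12.2 kHz}.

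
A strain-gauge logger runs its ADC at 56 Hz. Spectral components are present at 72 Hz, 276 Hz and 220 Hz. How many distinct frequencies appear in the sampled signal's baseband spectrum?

2

fs/2 = 28 Hz.
72 Hz mod fs = 16 Hz.
16 Hz ≤ fs/2 = 28 Hz, appears at 16 Hz.
276 Hz mod fs = 52 Hz.
52 Hz > fs/2 = 28 Hz, folds to fs − 52 Hz = 4 Hz.
220 Hz mod fs = 52 Hz.
52 Hz > fs/2 = 28 Hz, folds to fs − 52 Hz = 4 Hz.
Distinct values: {4 Hz, 16 Hz} → 2.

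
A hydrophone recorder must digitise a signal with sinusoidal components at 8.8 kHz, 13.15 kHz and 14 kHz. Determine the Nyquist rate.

28 kHz

Highest-frequency component: 14 kHz.
Nyquist rate = 2 × 14 kHz = 28 kHz.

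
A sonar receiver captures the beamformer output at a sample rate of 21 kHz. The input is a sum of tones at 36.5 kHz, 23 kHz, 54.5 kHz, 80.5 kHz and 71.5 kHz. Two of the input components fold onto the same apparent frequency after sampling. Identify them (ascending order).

54.5 kHz, 71.5 kHz

fs/2 = 10.5 kHz.
36.5 kHz mod fs = 15.5 kHz.
15.5 kHz > fs/2 = 10.5 kHz, folds to fs − 15.5 kHz = 5.5 kHz.
23 kHz mod fs = 2 kHz.
2 kHz ≤ fs/2 = 10.5 kHz, appears at 2 kHz.
54.5 kHz mod fs = 12.5 kHz.
12.5 kHz > fs/2 = 10.5 kHz, folds to fs − 12.5 kHz = 8.5 kHz.
80.5 kHz mod fs = 17.5 kHz.
17.5 kHz > fs/2 = 10.5 kHz, folds to fs − 17.5 kHz = 3.5 kHz.
71.5 kHz mod fs = 8.5 kHz.
8.5 kHz ≤ fs/2 = 10.5 kHz, appears at 8.5 kHz.
54.5 kHz and 71.5 kHz both map to 8.5 kHz.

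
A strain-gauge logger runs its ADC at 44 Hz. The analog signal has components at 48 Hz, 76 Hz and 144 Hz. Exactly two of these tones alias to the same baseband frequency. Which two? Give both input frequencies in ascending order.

76 Hz, 144 Hz

fs/2 = 22 Hz.
48 Hz mod fs = 4 Hz.
4 Hz ≤ fs/2 = 22 Hz, appears at 4 Hz.
76 Hz mod fs = 32 Hz.
32 Hz > fs/2 = 22 Hz, folds to fs − 32 Hz = 12 Hz.
144 Hz mod fs = 12 Hz.
12 Hz ≤ fs/2 = 22 Hz, appears at 12 Hz.
76 Hz and 144 Hz both map to 12 Hz.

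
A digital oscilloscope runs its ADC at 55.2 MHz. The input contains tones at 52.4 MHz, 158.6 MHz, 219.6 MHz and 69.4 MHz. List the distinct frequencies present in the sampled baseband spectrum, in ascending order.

1.2 MHz, 2.8 MHz, 7 MHz, 14.2 MHz

fs/2 = 27.6 MHz.
52.4 MHz > fs/2 = 27.6 MHz, folds to fs − 52.4 MHz = 2.8 MHz.
158.6 MHz mod fs = 48.2 MHz.
48.2 MHz > fs/2 = 27.6 MHz, folds to fs − 48.2 MHz = 7 MHz.
219.6 MHz mod fs = 54 MHz.
54 MHz > fs/2 = 27.6 MHz, folds to fs − 54 MHz = 1.2 MHz.
69.4 MHz mod fs = 14.2 MHz.
14.2 MHz ≤ fs/2 = 27.6 MHz, appears at 14.2 MHz.
Distinct values: {1.2 MHz, 2.8 MHz, 7 MHz, 14.2 MHz}.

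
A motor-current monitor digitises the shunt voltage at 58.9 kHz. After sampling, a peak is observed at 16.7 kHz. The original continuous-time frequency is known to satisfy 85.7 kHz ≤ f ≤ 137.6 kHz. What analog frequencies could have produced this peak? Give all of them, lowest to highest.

Frequencies that alias to 16.7 kHz are k·fs ± 16.7 kHz for integer k ≥ 0.
k=0: 16.7 kHz.
k=1: 42.2 kHz, 75.6 kHz.
k=2: 101.1 kHz, 134.5 kHz.
k=3: 160 kHz, 193.4 kHz.
Within [85.7 kHz, 137.6 kHz]: 101.1 kHz, 134.5 kHz.

101.1 kHz, 134.5 kHz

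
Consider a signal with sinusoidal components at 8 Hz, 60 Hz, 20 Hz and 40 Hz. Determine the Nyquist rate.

120 Hz

Highest-frequency component: 60 Hz.
Nyquist rate = 2 × 60 Hz = 120 Hz.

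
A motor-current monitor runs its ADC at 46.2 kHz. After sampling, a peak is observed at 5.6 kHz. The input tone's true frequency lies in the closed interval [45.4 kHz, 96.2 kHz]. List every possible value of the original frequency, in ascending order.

Frequencies that alias to 5.6 kHz are k·fs ± 5.6 kHz for integer k ≥ 0.
k=0: 5.6 kHz.
k=1: 40.6 kHz, 51.8 kHz.
k=2: 86.8 kHz, 98 kHz.
k=3: 133 kHz, 144.2 kHz.
Within [45.4 kHz, 96.2 kHz]: 51.8 kHz, 86.8 kHz.

51.8 kHz, 86.8 kHz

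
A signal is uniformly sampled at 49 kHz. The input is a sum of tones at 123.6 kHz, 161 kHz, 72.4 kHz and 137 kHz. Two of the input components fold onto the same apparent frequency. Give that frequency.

fs/2 = 24.5 kHz.
123.6 kHz mod fs = 25.6 kHz.
25.6 kHz > fs/2 = 24.5 kHz, folds to fs − 25.6 kHz = 23.4 kHz.
161 kHz mod fs = 14 kHz.
14 kHz ≤ fs/2 = 24.5 kHz, appears at 14 kHz.
72.4 kHz mod fs = 23.4 kHz.
23.4 kHz ≤ fs/2 = 24.5 kHz, appears at 23.4 kHz.
137 kHz mod fs = 39 kHz.
39 kHz > fs/2 = 24.5 kHz, folds to fs − 39 kHz = 10 kHz.
72.4 kHz and 123.6 kHz both map to 23.4 kHz.

23.4 kHz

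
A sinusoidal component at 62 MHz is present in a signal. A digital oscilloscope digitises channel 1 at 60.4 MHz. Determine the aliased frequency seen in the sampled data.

1.6 MHz

62 MHz mod fs = 1.6 MHz.
1.6 MHz ≤ fs/2 = 30.2 MHz, appears at 1.6 MHz.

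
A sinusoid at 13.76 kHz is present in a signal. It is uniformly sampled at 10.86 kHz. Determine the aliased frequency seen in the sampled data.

2.9 kHz

13.76 kHz mod fs = 2.9 kHz.
2.9 kHz ≤ fs/2 = 5.43 kHz, appears at 2.9 kHz.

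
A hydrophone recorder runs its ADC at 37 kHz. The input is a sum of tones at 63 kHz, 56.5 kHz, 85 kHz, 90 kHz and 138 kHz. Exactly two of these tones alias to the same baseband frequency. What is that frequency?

fs/2 = 18.5 kHz.
63 kHz mod fs = 26 kHz.
26 kHz > fs/2 = 18.5 kHz, folds to fs − 26 kHz = 11 kHz.
56.5 kHz mod fs = 19.5 kHz.
19.5 kHz > fs/2 = 18.5 kHz, folds to fs − 19.5 kHz = 17.5 kHz.
85 kHz mod fs = 11 kHz.
11 kHz ≤ fs/2 = 18.5 kHz, appears at 11 kHz.
90 kHz mod fs = 16 kHz.
16 kHz ≤ fs/2 = 18.5 kHz, appears at 16 kHz.
138 kHz mod fs = 27 kHz.
27 kHz > fs/2 = 18.5 kHz, folds to fs − 27 kHz = 10 kHz.
63 kHz and 85 kHz both map to 11 kHz.

11 kHz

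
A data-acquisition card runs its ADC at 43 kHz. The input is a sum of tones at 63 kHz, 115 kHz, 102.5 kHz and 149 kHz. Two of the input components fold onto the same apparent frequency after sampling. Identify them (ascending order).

fs/2 = 21.5 kHz.
63 kHz mod fs = 20 kHz.
20 kHz ≤ fs/2 = 21.5 kHz, appears at 20 kHz.
115 kHz mod fs = 29 kHz.
29 kHz > fs/2 = 21.5 kHz, folds to fs − 29 kHz = 14 kHz.
102.5 kHz mod fs = 16.5 kHz.
16.5 kHz ≤ fs/2 = 21.5 kHz, appears at 16.5 kHz.
149 kHz mod fs = 20 kHz.
20 kHz ≤ fs/2 = 21.5 kHz, appears at 20 kHz.
63 kHz and 149 kHz both map to 20 kHz.

63 kHz, 149 kHz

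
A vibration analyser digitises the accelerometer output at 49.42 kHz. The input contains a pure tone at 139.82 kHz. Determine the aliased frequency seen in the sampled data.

139.82 kHz mod fs = 40.98 kHz.
40.98 kHz > fs/2 = 24.71 kHz, folds to fs − 40.98 kHz = 8.44 kHz.

8.44 kHz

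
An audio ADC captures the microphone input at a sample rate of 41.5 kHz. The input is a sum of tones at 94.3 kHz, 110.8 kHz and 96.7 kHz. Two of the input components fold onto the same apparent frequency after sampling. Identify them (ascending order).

fs/2 = 20.75 kHz.
94.3 kHz mod fs = 11.3 kHz.
11.3 kHz ≤ fs/2 = 20.75 kHz, appears at 11.3 kHz.
110.8 kHz mod fs = 27.8 kHz.
27.8 kHz > fs/2 = 20.75 kHz, folds to fs − 27.8 kHz = 13.7 kHz.
96.7 kHz mod fs = 13.7 kHz.
13.7 kHz ≤ fs/2 = 20.75 kHz, appears at 13.7 kHz.
96.7 kHz and 110.8 kHz both map to 13.7 kHz.

96.7 kHz, 110.8 kHz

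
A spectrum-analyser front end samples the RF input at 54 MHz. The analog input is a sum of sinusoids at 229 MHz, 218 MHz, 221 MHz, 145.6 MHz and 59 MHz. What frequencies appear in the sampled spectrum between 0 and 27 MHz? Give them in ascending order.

fs/2 = 27 MHz.
229 MHz mod fs = 13 MHz.
13 MHz ≤ fs/2 = 27 MHz, appears at 13 MHz.
218 MHz mod fs = 2 MHz.
2 MHz ≤ fs/2 = 27 MHz, appears at 2 MHz.
221 MHz mod fs = 5 MHz.
5 MHz ≤ fs/2 = 27 MHz, appears at 5 MHz.
145.6 MHz mod fs = 37.6 MHz.
37.6 MHz > fs/2 = 27 MHz, folds to fs − 37.6 MHz = 16.4 MHz.
59 MHz mod fs = 5 MHz.
5 MHz ≤ fs/2 = 27 MHz, appears at 5 MHz.
Distinct values: {2 MHz, 5 MHz, 13 MHz, 16.4 MHz}.

2 MHz, 5 MHz, 13 MHz, 16.4 MHz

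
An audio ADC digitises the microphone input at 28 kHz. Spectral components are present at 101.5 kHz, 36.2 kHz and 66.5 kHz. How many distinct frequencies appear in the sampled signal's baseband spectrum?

2

fs/2 = 14 kHz.
101.5 kHz mod fs = 17.5 kHz.
17.5 kHz > fs/2 = 14 kHz, folds to fs − 17.5 kHz = 10.5 kHz.
36.2 kHz mod fs = 8.2 kHz.
8.2 kHz ≤ fs/2 = 14 kHz, appears at 8.2 kHz.
66.5 kHz mod fs = 10.5 kHz.
10.5 kHz ≤ fs/2 = 14 kHz, appears at 10.5 kHz.
Distinct values: {8.2 kHz, 10.5 kHz} → 2.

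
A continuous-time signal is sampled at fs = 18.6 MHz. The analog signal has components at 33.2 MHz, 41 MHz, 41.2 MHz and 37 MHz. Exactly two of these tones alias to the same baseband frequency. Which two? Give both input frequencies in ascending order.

fs/2 = 9.3 MHz.
33.2 MHz mod fs = 14.6 MHz.
14.6 MHz > fs/2 = 9.3 MHz, folds to fs − 14.6 MHz = 4 MHz.
41 MHz mod fs = 3.8 MHz.
3.8 MHz ≤ fs/2 = 9.3 MHz, appears at 3.8 MHz.
41.2 MHz mod fs = 4 MHz.
4 MHz ≤ fs/2 = 9.3 MHz, appears at 4 MHz.
37 MHz mod fs = 18.4 MHz.
18.4 MHz > fs/2 = 9.3 MHz, folds to fs − 18.4 MHz = 0.2 MHz.
33.2 MHz and 41.2 MHz both map to 4 MHz.

33.2 MHz, 41.2 MHz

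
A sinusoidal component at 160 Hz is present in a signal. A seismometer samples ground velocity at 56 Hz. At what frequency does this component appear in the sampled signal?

160 Hz mod fs = 48 Hz.
48 Hz > fs/2 = 28 Hz, folds to fs − 48 Hz = 8 Hz.

8 Hz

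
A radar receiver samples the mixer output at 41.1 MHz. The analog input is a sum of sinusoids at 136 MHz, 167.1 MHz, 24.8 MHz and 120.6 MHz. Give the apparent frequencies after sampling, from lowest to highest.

fs/2 = 20.55 MHz.
136 MHz mod fs = 12.7 MHz.
12.7 MHz ≤ fs/2 = 20.55 MHz, appears at 12.7 MHz.
167.1 MHz mod fs = 2.7 MHz.
2.7 MHz ≤ fs/2 = 20.55 MHz, appears at 2.7 MHz.
24.8 MHz > fs/2 = 20.55 MHz, folds to fs − 24.8 MHz = 16.3 MHz.
120.6 MHz mod fs = 38.4 MHz.
38.4 MHz > fs/2 = 20.55 MHz, folds to fs − 38.4 MHz = 2.7 MHz.
Distinct values: {2.7 MHz, 12.7 MHz, 16.3 MHz}.

2.7 MHz, 12.7 MHz, 16.3 MHz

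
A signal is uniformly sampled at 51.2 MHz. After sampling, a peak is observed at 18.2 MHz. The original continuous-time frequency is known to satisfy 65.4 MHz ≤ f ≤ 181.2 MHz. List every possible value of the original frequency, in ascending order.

69.4 MHz, 84.2 MHz, 120.6 MHz, 135.4 MHz, 171.8 MHz

Frequencies that alias to 18.2 MHz are k·fs ± 18.2 MHz for integer k ≥ 0.
k=0: 18.2 MHz.
k=1: 33 MHz, 69.4 MHz.
k=2: 84.2 MHz, 120.6 MHz.
k=3: 135.4 MHz, 171.8 MHz.
k=4: 186.6 MHz, 223 MHz.
Within [65.4 MHz, 181.2 MHz]: 69.4 MHz, 84.2 MHz, 120.6 MHz, 135.4 MHz, 171.8 MHz.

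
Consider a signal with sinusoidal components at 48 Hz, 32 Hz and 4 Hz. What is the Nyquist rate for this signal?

96 Hz

Highest-frequency component: 48 Hz.
Nyquist rate = 2 × 48 Hz = 96 Hz.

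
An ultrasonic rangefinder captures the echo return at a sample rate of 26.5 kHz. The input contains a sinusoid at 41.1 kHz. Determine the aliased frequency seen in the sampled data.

41.1 kHz mod fs = 14.6 kHz.
14.6 kHz > fs/2 = 13.25 kHz, folds to fs − 14.6 kHz = 11.9 kHz.

11.9 kHz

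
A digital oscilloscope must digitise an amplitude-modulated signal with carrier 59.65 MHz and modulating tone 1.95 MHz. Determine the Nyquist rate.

123.2 MHz

AM sidebands sit at fc ± fm = 57.7 MHz and 61.6 MHz.
Highest-frequency component: 61.6 MHz.
Nyquist rate = 2 × 61.6 MHz = 123.2 MHz.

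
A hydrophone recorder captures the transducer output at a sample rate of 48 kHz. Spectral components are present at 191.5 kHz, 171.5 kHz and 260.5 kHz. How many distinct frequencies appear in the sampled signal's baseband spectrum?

fs/2 = 24 kHz.
191.5 kHz mod fs = 47.5 kHz.
47.5 kHz > fs/2 = 24 kHz, folds to fs − 47.5 kHz = 0.5 kHz.
171.5 kHz mod fs = 27.5 kHz.
27.5 kHz > fs/2 = 24 kHz, folds to fs − 27.5 kHz = 20.5 kHz.
260.5 kHz mod fs = 20.5 kHz.
20.5 kHz ≤ fs/2 = 24 kHz, appears at 20.5 kHz.
Distinct values: {0.5 kHz, 20.5 kHz} → 2.

2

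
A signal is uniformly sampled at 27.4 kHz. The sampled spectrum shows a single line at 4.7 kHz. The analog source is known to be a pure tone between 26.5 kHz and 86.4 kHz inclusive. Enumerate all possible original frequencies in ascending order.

Frequencies that alias to 4.7 kHz are k·fs ± 4.7 kHz for integer k ≥ 0.
k=0: 4.7 kHz.
k=1: 22.7 kHz, 32.1 kHz.
k=2: 50.1 kHz, 59.5 kHz.
k=3: 77.5 kHz, 86.9 kHz.
k=4: 104.9 kHz, 114.3 kHz.
Within [26.5 kHz, 86.4 kHz]: 32.1 kHz, 50.1 kHz, 59.5 kHz, 77.5 kHz.

32.1 kHz, 50.1 kHz, 59.5 kHz, 77.5 kHz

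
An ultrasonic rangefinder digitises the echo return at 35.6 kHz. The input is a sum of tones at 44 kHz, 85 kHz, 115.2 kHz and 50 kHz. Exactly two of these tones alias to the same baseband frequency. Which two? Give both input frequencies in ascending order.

44 kHz, 115.2 kHz

fs/2 = 17.8 kHz.
44 kHz mod fs = 8.4 kHz.
8.4 kHz ≤ fs/2 = 17.8 kHz, appears at 8.4 kHz.
85 kHz mod fs = 13.8 kHz.
13.8 kHz ≤ fs/2 = 17.8 kHz, appears at 13.8 kHz.
115.2 kHz mod fs = 8.4 kHz.
8.4 kHz ≤ fs/2 = 17.8 kHz, appears at 8.4 kHz.
50 kHz mod fs = 14.4 kHz.
14.4 kHz ≤ fs/2 = 17.8 kHz, appears at 14.4 kHz.
44 kHz and 115.2 kHz both map to 8.4 kHz.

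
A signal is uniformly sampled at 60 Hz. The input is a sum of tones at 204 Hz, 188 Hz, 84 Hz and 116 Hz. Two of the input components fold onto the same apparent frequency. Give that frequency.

fs/2 = 30 Hz.
204 Hz mod fs = 24 Hz.
24 Hz ≤ fs/2 = 30 Hz, appears at 24 Hz.
188 Hz mod fs = 8 Hz.
8 Hz ≤ fs/2 = 30 Hz, appears at 8 Hz.
84 Hz mod fs = 24 Hz.
24 Hz ≤ fs/2 = 30 Hz, appears at 24 Hz.
116 Hz mod fs = 56 Hz.
56 Hz > fs/2 = 30 Hz, folds to fs − 56 Hz = 4 Hz.
84 Hz and 204 Hz both map to 24 Hz.

24 Hz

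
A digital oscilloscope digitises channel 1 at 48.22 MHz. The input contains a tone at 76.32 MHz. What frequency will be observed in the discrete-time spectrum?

20.12 MHz

76.32 MHz mod fs = 28.1 MHz.
28.1 MHz > fs/2 = 24.11 MHz, folds to fs − 28.1 MHz = 20.12 MHz.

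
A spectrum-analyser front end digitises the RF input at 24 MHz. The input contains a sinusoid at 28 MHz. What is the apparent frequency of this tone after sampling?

4 MHz

28 MHz mod fs = 4 MHz.
4 MHz ≤ fs/2 = 12 MHz, appears at 4 MHz.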